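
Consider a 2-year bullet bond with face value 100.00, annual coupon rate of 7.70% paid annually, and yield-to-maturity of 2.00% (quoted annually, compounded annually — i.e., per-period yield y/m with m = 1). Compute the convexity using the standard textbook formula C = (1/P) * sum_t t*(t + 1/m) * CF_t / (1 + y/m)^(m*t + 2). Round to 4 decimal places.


Answer: Convexity = 5.5057

Derivation:
Coupon per period c = face * coupon_rate / m = 7.700000
Periods per year m = 1; per-period yield y/m = 0.020000
Number of cashflows N = 2
Cashflows (t years, CF_t, discount factor 1/(1+y/m)^(m*t), PV):
  t = 1.0000: CF_t = 7.700000, DF = 0.980392, PV = 7.549020
  t = 2.0000: CF_t = 107.700000, DF = 0.961169, PV = 103.517878
Price P = sum_t PV_t = 111.066897
Convexity numerator sum_t t*(t + 1/m) * CF_t / (1+y/m)^(m*t + 2):
  t = 1.0000: term = 14.511764
  t = 2.0000: term = 596.988914
Convexity = (1/P) * sum = 611.500678 / 111.066897 = 5.505697


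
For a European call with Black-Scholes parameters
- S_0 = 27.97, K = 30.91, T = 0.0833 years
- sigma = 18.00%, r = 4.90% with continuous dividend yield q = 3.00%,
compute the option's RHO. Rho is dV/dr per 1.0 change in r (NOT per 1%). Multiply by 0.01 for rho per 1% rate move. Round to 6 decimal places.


d1 = -1.8674297803; d2 = -1.9193809112
phi(d1) = 0.0697676024; exp(-qT) = 0.9975041199; exp(-rT) = 0.9959266188
N(d2) = 0.0274680725
Rho = K*T*exp(-rT)*N(d2) = 30.9100 * 0.0833 * 0.9959266188 * 0.0274680725 = 0.070437

Answer: Rho = 0.070437


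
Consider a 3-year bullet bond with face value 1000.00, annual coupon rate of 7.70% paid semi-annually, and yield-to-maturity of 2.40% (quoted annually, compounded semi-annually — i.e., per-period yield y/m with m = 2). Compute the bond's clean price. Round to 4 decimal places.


Answer: Price = 1152.5301

Derivation:
Coupon per period c = face * coupon_rate / m = 38.500000
Periods per year m = 2; per-period yield y/m = 0.012000
Number of cashflows N = 6
Cashflows (t years, CF_t, discount factor 1/(1+y/m)^(m*t), PV):
  t = 0.5000: CF_t = 38.500000, DF = 0.988142, PV = 38.043478
  t = 1.0000: CF_t = 38.500000, DF = 0.976425, PV = 37.592370
  t = 1.5000: CF_t = 38.500000, DF = 0.964847, PV = 37.146610
  t = 2.0000: CF_t = 38.500000, DF = 0.953406, PV = 36.706137
  t = 2.5000: CF_t = 38.500000, DF = 0.942101, PV = 36.270886
  t = 3.0000: CF_t = 1038.500000, DF = 0.930930, PV = 966.770580
Price P = sum_t PV_t = 1152.530062


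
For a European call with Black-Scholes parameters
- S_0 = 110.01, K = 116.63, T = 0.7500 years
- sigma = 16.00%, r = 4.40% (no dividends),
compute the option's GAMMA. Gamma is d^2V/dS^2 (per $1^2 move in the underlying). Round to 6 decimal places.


Answer: Gamma = 0.026001

Derivation:
d1 = -0.1142811449; d2 = -0.2528452096
phi(d1) = 0.3963456388; exp(-qT) = 1.0000000000; exp(-rT) = 0.9675385596
Gamma = exp(-qT) * phi(d1) / (S * sigma * sqrt(T)) = 1.0000000000 * 0.3963456388 / (110.0100 * 0.1600 * 0.8660254038) = 0.026001


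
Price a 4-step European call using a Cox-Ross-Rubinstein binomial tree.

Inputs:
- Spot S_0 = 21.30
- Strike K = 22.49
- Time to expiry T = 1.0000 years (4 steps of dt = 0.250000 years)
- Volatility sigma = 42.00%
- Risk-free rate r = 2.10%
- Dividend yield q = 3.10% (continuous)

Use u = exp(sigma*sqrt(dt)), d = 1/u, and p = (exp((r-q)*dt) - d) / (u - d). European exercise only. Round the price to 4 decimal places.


dt = T/N = 0.250000
u = exp(sigma*sqrt(dt)) = 1.233678; d = 1/u = 0.810584
p = (exp((r-q)*dt) - d) / (u - d) = 0.441791
Discount per step: exp(-r*dt) = 0.994764
Stock lattice S(k, i) with i counting down-moves:
  k=0: S(0,0) = 21.3000
  k=1: S(1,0) = 26.2773; S(1,1) = 17.2654
  k=2: S(2,0) = 32.4178; S(2,1) = 21.3000; S(2,2) = 13.9951
  k=3: S(3,0) = 39.9931; S(3,1) = 26.2773; S(3,2) = 17.2654; S(3,3) = 11.3442
  k=4: S(4,0) = 49.3386; S(4,1) = 32.4178; S(4,2) = 21.3000; S(4,3) = 13.9951; S(4,4) = 9.1954
Terminal payoffs V(N, i) = max(S_T - K, 0):
  V(4,0) = 26.848617; V(4,1) = 9.927781; V(4,2) = 0.000000; V(4,3) = 0.000000; V(4,4) = 0.000000
Backward induction: V(k, i) = exp(-r*dt) * [p * V(k+1, i) + (1-p) * V(k+1, i+1)].
  V(3,0) = exp(-r*dt) * [p*26.848617 + (1-p)*9.927781] = 17.312120
  V(3,1) = exp(-r*dt) * [p*9.927781 + (1-p)*0.000000] = 4.363034
  V(3,2) = exp(-r*dt) * [p*0.000000 + (1-p)*0.000000] = 0.000000
  V(3,3) = exp(-r*dt) * [p*0.000000 + (1-p)*0.000000] = 0.000000
  V(2,0) = exp(-r*dt) * [p*17.312120 + (1-p)*4.363034] = 10.031017
  V(2,1) = exp(-r*dt) * [p*4.363034 + (1-p)*0.000000] = 1.917455
  V(2,2) = exp(-r*dt) * [p*0.000000 + (1-p)*0.000000] = 0.000000
  V(1,0) = exp(-r*dt) * [p*10.031017 + (1-p)*1.917455] = 5.473141
  V(1,1) = exp(-r*dt) * [p*1.917455 + (1-p)*0.000000] = 0.842678
  V(0,0) = exp(-r*dt) * [p*5.473141 + (1-p)*0.842678] = 2.873249

Answer: Price = V(0,0) = 2.8732


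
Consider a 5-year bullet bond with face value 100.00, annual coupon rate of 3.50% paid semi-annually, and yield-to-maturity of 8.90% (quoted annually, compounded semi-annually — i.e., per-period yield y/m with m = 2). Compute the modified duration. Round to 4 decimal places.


Answer: Modified duration = 4.3762

Derivation:
Coupon per period c = face * coupon_rate / m = 1.750000
Periods per year m = 2; per-period yield y/m = 0.044500
Number of cashflows N = 10
Cashflows (t years, CF_t, discount factor 1/(1+y/m)^(m*t), PV):
  t = 0.5000: CF_t = 1.750000, DF = 0.957396, PV = 1.675443
  t = 1.0000: CF_t = 1.750000, DF = 0.916607, PV = 1.604062
  t = 1.5000: CF_t = 1.750000, DF = 0.877556, PV = 1.535722
  t = 2.0000: CF_t = 1.750000, DF = 0.840168, PV = 1.470294
  t = 2.5000: CF_t = 1.750000, DF = 0.804374, PV = 1.407654
  t = 3.0000: CF_t = 1.750000, DF = 0.770104, PV = 1.347682
  t = 3.5000: CF_t = 1.750000, DF = 0.737294, PV = 1.290265
  t = 4.0000: CF_t = 1.750000, DF = 0.705883, PV = 1.235294
  t = 4.5000: CF_t = 1.750000, DF = 0.675809, PV = 1.182666
  t = 5.0000: CF_t = 101.750000, DF = 0.647017, PV = 65.833959
Price P = sum_t PV_t = 78.583042
First compute Macaulay numerator sum_t t * PV_t:
  t * PV_t at t = 0.5000: 0.837721
  t * PV_t at t = 1.0000: 1.604062
  t * PV_t at t = 1.5000: 2.303584
  t * PV_t at t = 2.0000: 2.940589
  t * PV_t at t = 2.5000: 3.519134
  t * PV_t at t = 3.0000: 4.043046
  t * PV_t at t = 3.5000: 4.515928
  t * PV_t at t = 4.0000: 4.941178
  t * PV_t at t = 4.5000: 5.321996
  t * PV_t at t = 5.0000: 329.169797
Macaulay duration D = 359.197034 / 78.583042 = 4.570923
Modified duration = D / (1 + y/m) = 4.570923 / (1 + 0.044500) = 4.376183


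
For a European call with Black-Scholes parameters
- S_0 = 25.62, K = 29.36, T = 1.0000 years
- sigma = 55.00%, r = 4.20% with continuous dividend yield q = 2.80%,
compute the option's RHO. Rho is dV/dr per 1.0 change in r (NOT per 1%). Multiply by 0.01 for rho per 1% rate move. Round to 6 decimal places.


Answer: Rho = 8.712948

Derivation:
d1 = 0.0527092595; d2 = -0.4972907405
phi(d1) = 0.3983884812; exp(-qT) = 0.9723883668; exp(-rT) = 0.9588697806
N(d2) = 0.3094920202
Rho = K*T*exp(-rT)*N(d2) = 29.3600 * 1.0000 * 0.9588697806 * 0.3094920202 = 8.712948


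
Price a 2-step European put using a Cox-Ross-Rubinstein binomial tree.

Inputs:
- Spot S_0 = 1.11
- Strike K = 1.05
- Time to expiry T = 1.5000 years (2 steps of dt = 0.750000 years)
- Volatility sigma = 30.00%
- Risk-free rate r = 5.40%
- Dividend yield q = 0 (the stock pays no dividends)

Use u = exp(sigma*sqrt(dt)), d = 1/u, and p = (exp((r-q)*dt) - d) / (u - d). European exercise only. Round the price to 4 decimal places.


dt = T/N = 0.750000
u = exp(sigma*sqrt(dt)) = 1.296681; d = 1/u = 0.771200
p = (exp((r-q)*dt) - d) / (u - d) = 0.514065
Discount per step: exp(-r*dt) = 0.960309
Stock lattice S(k, i) with i counting down-moves:
  k=0: S(0,0) = 1.1100
  k=1: S(1,0) = 1.4393; S(1,1) = 0.8560
  k=2: S(2,0) = 1.8663; S(2,1) = 1.1100; S(2,2) = 0.6602
Terminal payoffs V(N, i) = max(K - S_T, 0):
  V(2,0) = 0.000000; V(2,1) = 0.000000; V(2,2) = 0.389828
Backward induction: V(k, i) = exp(-r*dt) * [p * V(k+1, i) + (1-p) * V(k+1, i+1)].
  V(1,0) = exp(-r*dt) * [p*0.000000 + (1-p)*0.000000] = 0.000000
  V(1,1) = exp(-r*dt) * [p*0.000000 + (1-p)*0.389828] = 0.181912
  V(0,0) = exp(-r*dt) * [p*0.000000 + (1-p)*0.181912] = 0.084889

Answer: Price = V(0,0) = 0.0849


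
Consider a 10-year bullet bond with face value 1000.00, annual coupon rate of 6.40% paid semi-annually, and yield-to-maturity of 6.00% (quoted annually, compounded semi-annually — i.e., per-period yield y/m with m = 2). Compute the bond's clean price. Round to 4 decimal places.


Answer: Price = 1029.7549

Derivation:
Coupon per period c = face * coupon_rate / m = 32.000000
Periods per year m = 2; per-period yield y/m = 0.030000
Number of cashflows N = 20
Cashflows (t years, CF_t, discount factor 1/(1+y/m)^(m*t), PV):
  t = 0.5000: CF_t = 32.000000, DF = 0.970874, PV = 31.067961
  t = 1.0000: CF_t = 32.000000, DF = 0.942596, PV = 30.163069
  t = 1.5000: CF_t = 32.000000, DF = 0.915142, PV = 29.284533
  t = 2.0000: CF_t = 32.000000, DF = 0.888487, PV = 28.431586
  t = 2.5000: CF_t = 32.000000, DF = 0.862609, PV = 27.603481
  t = 3.0000: CF_t = 32.000000, DF = 0.837484, PV = 26.799496
  t = 3.5000: CF_t = 32.000000, DF = 0.813092, PV = 26.018928
  t = 4.0000: CF_t = 32.000000, DF = 0.789409, PV = 25.261095
  t = 4.5000: CF_t = 32.000000, DF = 0.766417, PV = 24.525335
  t = 5.0000: CF_t = 32.000000, DF = 0.744094, PV = 23.811005
  t = 5.5000: CF_t = 32.000000, DF = 0.722421, PV = 23.117481
  t = 6.0000: CF_t = 32.000000, DF = 0.701380, PV = 22.444156
  t = 6.5000: CF_t = 32.000000, DF = 0.680951, PV = 21.790443
  t = 7.0000: CF_t = 32.000000, DF = 0.661118, PV = 21.155770
  t = 7.5000: CF_t = 32.000000, DF = 0.641862, PV = 20.539582
  t = 8.0000: CF_t = 32.000000, DF = 0.623167, PV = 19.941342
  t = 8.5000: CF_t = 32.000000, DF = 0.605016, PV = 19.360526
  t = 9.0000: CF_t = 32.000000, DF = 0.587395, PV = 18.796627
  t = 9.5000: CF_t = 32.000000, DF = 0.570286, PV = 18.249153
  t = 10.0000: CF_t = 1032.000000, DF = 0.553676, PV = 571.393378
Price P = sum_t PV_t = 1029.754950


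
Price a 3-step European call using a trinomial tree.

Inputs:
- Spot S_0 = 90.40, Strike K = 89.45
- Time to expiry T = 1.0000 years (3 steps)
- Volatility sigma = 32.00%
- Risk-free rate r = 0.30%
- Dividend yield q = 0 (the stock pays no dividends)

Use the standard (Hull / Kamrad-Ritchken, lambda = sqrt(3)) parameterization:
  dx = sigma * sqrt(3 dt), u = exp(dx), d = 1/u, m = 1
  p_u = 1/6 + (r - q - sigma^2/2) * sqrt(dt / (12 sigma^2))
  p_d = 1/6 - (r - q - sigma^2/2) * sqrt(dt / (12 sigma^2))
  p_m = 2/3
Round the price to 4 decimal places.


dt = T/N = 0.333333; dx = sigma*sqrt(3*dt) = 0.320000
u = exp(dx) = 1.377128; d = 1/u = 0.726149
p_u = 0.141562, p_m = 0.666667, p_d = 0.191771
Discount per step: exp(-r*dt) = 0.999000
Stock lattice S(k, j) with j the centered position index:
  k=0: S(0,+0) = 90.4000
  k=1: S(1,-1) = 65.6439; S(1,+0) = 90.4000; S(1,+1) = 124.4923
  k=2: S(2,-2) = 47.6672; S(2,-1) = 65.6439; S(2,+0) = 90.4000; S(2,+1) = 124.4923; S(2,+2) = 171.4419
  k=3: S(3,-3) = 34.6135; S(3,-2) = 47.6672; S(3,-1) = 65.6439; S(3,+0) = 90.4000; S(3,+1) = 124.4923; S(3,+2) = 171.4419; S(3,+3) = 236.0974
Terminal payoffs V(N, j) = max(S_T - K, 0):
  V(3,-3) = 0.000000; V(3,-2) = 0.000000; V(3,-1) = 0.000000; V(3,+0) = 0.950000; V(3,+1) = 35.042350; V(3,+2) = 81.991871; V(3,+3) = 146.647361
Backward induction: V(k, j) = exp(-r*dt) * [p_u * V(k+1, j+1) + p_m * V(k+1, j) + p_d * V(k+1, j-1)]
  V(2,-2) = exp(-r*dt) * [p_u*0.000000 + p_m*0.000000 + p_d*0.000000] = 0.000000
  V(2,-1) = exp(-r*dt) * [p_u*0.950000 + p_m*0.000000 + p_d*0.000000] = 0.134350
  V(2,+0) = exp(-r*dt) * [p_u*35.042350 + p_m*0.950000 + p_d*0.000000] = 5.588425
  V(2,+1) = exp(-r*dt) * [p_u*81.991871 + p_m*35.042350 + p_d*0.950000] = 35.115590
  V(2,+2) = exp(-r*dt) * [p_u*146.647361 + p_m*81.991871 + p_d*35.042350] = 82.059015
  V(1,-1) = exp(-r*dt) * [p_u*5.588425 + p_m*0.134350 + p_d*0.000000] = 0.879798
  V(1,+0) = exp(-r*dt) * [p_u*35.115590 + p_m*5.588425 + p_d*0.134350] = 8.713714
  V(1,+1) = exp(-r*dt) * [p_u*82.059015 + p_m*35.115590 + p_d*5.588425] = 36.062489
  V(0,+0) = exp(-r*dt) * [p_u*36.062489 + p_m*8.713714 + p_d*0.879798] = 11.071881

Answer: Price = V(0,0) = 11.0719


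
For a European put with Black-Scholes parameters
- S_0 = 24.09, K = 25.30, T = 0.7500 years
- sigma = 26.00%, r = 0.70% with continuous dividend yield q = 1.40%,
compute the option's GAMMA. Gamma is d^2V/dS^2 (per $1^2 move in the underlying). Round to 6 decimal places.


d1 = -0.1283830660; d2 = -0.3535496710
phi(d1) = 0.3956680650; exp(-qT) = 0.9895549326; exp(-rT) = 0.9947637572
Gamma = exp(-qT) * phi(d1) / (S * sigma * sqrt(T)) = 0.9895549326 * 0.3956680650 / (24.0900 * 0.2600 * 0.8660254038) = 0.072182

Answer: Gamma = 0.072182


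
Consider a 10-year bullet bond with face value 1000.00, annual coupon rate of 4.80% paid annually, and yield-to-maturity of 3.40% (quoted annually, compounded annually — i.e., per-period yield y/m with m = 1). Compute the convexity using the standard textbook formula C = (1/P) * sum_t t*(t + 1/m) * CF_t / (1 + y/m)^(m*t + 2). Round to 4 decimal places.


Answer: Convexity = 79.6121

Derivation:
Coupon per period c = face * coupon_rate / m = 48.000000
Periods per year m = 1; per-period yield y/m = 0.034000
Number of cashflows N = 10
Cashflows (t years, CF_t, discount factor 1/(1+y/m)^(m*t), PV):
  t = 1.0000: CF_t = 48.000000, DF = 0.967118, PV = 46.421663
  t = 2.0000: CF_t = 48.000000, DF = 0.935317, PV = 44.895226
  t = 3.0000: CF_t = 48.000000, DF = 0.904562, PV = 43.418980
  t = 4.0000: CF_t = 48.000000, DF = 0.874818, PV = 41.991277
  t = 5.0000: CF_t = 48.000000, DF = 0.846052, PV = 40.610519
  t = 6.0000: CF_t = 48.000000, DF = 0.818233, PV = 39.275164
  t = 7.0000: CF_t = 48.000000, DF = 0.791327, PV = 37.983717
  t = 8.0000: CF_t = 48.000000, DF = 0.765307, PV = 36.734736
  t = 9.0000: CF_t = 48.000000, DF = 0.740142, PV = 35.526824
  t = 10.0000: CF_t = 1048.000000, DF = 0.715805, PV = 750.163441
Price P = sum_t PV_t = 1117.021549
Convexity numerator sum_t t*(t + 1/m) * CF_t / (1+y/m)^(m*t + 2):
  t = 1.0000: term = 86.837961
  t = 2.0000: term = 251.947662
  t = 3.0000: term = 487.326232
  t = 4.0000: term = 785.503276
  t = 5.0000: term = 1139.511522
  t = 6.0000: term = 1542.858927
  t = 7.0000: term = 1989.502163
  t = 8.0000: term = 2473.821423
  t = 9.0000: term = 2990.596498
  t = 10.0000: term = 77180.484888
Convexity = (1/P) * sum = 88928.390553 / 1117.021549 = 79.612064


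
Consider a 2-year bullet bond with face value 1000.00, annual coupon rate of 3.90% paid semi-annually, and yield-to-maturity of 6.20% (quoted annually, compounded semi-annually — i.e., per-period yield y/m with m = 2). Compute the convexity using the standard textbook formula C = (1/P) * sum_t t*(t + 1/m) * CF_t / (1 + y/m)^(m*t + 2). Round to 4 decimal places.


Coupon per period c = face * coupon_rate / m = 19.500000
Periods per year m = 2; per-period yield y/m = 0.031000
Number of cashflows N = 4
Cashflows (t years, CF_t, discount factor 1/(1+y/m)^(m*t), PV):
  t = 0.5000: CF_t = 19.500000, DF = 0.969932, PV = 18.913676
  t = 1.0000: CF_t = 19.500000, DF = 0.940768, PV = 18.344982
  t = 1.5000: CF_t = 19.500000, DF = 0.912481, PV = 17.793387
  t = 2.0000: CF_t = 1019.500000, DF = 0.885045, PV = 902.303348
Price P = sum_t PV_t = 957.355393
Convexity numerator sum_t t*(t + 1/m) * CF_t / (1+y/m)^(m*t + 2):
  t = 0.5000: term = 8.896693
  t = 1.0000: term = 25.887565
  t = 1.5000: term = 50.218362
  t = 2.0000: term = 4244.291881
Convexity = (1/P) * sum = 4329.294501 / 957.355393 = 4.522139

Answer: Convexity = 4.5221


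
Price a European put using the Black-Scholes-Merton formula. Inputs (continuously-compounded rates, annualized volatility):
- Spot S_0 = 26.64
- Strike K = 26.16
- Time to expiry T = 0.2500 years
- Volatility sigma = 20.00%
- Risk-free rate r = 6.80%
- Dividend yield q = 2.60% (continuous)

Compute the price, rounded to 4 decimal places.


Answer: Price = 0.7088

Derivation:
d1 = (ln(S/K) + (r - q + 0.5*sigma^2) * T) / (sigma * sqrt(T)) = 0.33682319
d2 = d1 - sigma * sqrt(T) = 0.23682319
exp(-rT) = 0.98314368; exp(-qT) = 0.99352108
P = K * exp(-rT) * N(-d2) - S_0 * exp(-qT) * N(-d1)
N(-d1) = 0.36812509; N(-d2) = 0.40639698
P = 26.1600 * 0.98314368 * 0.40639698 - 26.6400 * 0.99352108 * 0.36812509 = 0.7088


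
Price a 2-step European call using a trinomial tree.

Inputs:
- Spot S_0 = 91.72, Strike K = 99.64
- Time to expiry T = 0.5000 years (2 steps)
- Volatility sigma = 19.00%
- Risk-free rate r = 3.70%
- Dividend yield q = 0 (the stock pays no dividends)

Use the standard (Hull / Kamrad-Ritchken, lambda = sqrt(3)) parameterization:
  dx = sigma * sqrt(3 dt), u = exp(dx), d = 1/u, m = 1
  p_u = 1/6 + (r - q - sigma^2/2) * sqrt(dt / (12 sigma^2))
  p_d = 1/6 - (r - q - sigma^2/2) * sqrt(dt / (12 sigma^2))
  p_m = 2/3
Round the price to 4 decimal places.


dt = T/N = 0.250000; dx = sigma*sqrt(3*dt) = 0.164545
u = exp(dx) = 1.178856; d = 1/u = 0.848280
p_u = 0.181062, p_m = 0.666667, p_d = 0.152271
Discount per step: exp(-r*dt) = 0.990793
Stock lattice S(k, j) with j the centered position index:
  k=0: S(0,+0) = 91.7200
  k=1: S(1,-1) = 77.8042; S(1,+0) = 91.7200; S(1,+1) = 108.1247
  k=2: S(2,-2) = 65.9997; S(2,-1) = 77.8042; S(2,+0) = 91.7200; S(2,+1) = 108.1247; S(2,+2) = 127.4635
Terminal payoffs V(N, j) = max(S_T - K, 0):
  V(2,-2) = 0.000000; V(2,-1) = 0.000000; V(2,+0) = 0.000000; V(2,+1) = 8.484710; V(2,+2) = 27.823508
Backward induction: V(k, j) = exp(-r*dt) * [p_u * V(k+1, j+1) + p_m * V(k+1, j) + p_d * V(k+1, j-1)]
  V(1,-1) = exp(-r*dt) * [p_u*0.000000 + p_m*0.000000 + p_d*0.000000] = 0.000000
  V(1,+0) = exp(-r*dt) * [p_u*8.484710 + p_m*0.000000 + p_d*0.000000] = 1.522117
  V(1,+1) = exp(-r*dt) * [p_u*27.823508 + p_m*8.484710 + p_d*0.000000] = 10.595800
  V(0,+0) = exp(-r*dt) * [p_u*10.595800 + p_m*1.522117 + p_d*0.000000] = 2.906239

Answer: Price = V(0,0) = 2.9062


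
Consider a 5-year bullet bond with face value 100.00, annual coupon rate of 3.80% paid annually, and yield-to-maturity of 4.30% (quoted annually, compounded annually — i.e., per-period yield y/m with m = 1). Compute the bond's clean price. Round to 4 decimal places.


Answer: Price = 97.7927

Derivation:
Coupon per period c = face * coupon_rate / m = 3.800000
Periods per year m = 1; per-period yield y/m = 0.043000
Number of cashflows N = 5
Cashflows (t years, CF_t, discount factor 1/(1+y/m)^(m*t), PV):
  t = 1.0000: CF_t = 3.800000, DF = 0.958773, PV = 3.643337
  t = 2.0000: CF_t = 3.800000, DF = 0.919245, PV = 3.493132
  t = 3.0000: CF_t = 3.800000, DF = 0.881347, PV = 3.349120
  t = 4.0000: CF_t = 3.800000, DF = 0.845012, PV = 3.211045
  t = 5.0000: CF_t = 103.800000, DF = 0.810174, PV = 84.096091
Price P = sum_t PV_t = 97.792724


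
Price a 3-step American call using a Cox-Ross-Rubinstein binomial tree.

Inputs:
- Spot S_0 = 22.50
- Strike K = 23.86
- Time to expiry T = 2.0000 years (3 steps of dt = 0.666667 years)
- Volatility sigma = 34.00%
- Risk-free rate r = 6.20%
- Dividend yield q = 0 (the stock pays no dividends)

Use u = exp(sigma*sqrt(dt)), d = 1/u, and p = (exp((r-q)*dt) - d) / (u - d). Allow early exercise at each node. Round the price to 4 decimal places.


Answer: Price = V(0,0) = 5.1505

Derivation:
dt = T/N = 0.666667
u = exp(sigma*sqrt(dt)) = 1.319970; d = 1/u = 0.757593
p = (exp((r-q)*dt) - d) / (u - d) = 0.506078
Discount per step: exp(-r*dt) = 0.959509
Stock lattice S(k, i) with i counting down-moves:
  k=0: S(0,0) = 22.5000
  k=1: S(1,0) = 29.6993; S(1,1) = 17.0458
  k=2: S(2,0) = 39.2022; S(2,1) = 22.5000; S(2,2) = 12.9138
  k=3: S(3,0) = 51.7457; S(3,1) = 29.6993; S(3,2) = 17.0458; S(3,3) = 9.7834
Terminal payoffs V(N, i) = max(S_T - K, 0):
  V(3,0) = 27.885725; V(3,1) = 5.839320; V(3,2) = 0.000000; V(3,3) = 0.000000
Backward induction: V(k, i) = exp(-r*dt) * [p * V(k+1, i) + (1-p) * V(k+1, i+1)]; then take max(V_cont, immediate exercise) for American.
  V(2,0) = exp(-r*dt) * [p*27.885725 + (1-p)*5.839320] = 16.308314; exercise = 15.342205; V(2,0) = max -> 16.308314
  V(2,1) = exp(-r*dt) * [p*5.839320 + (1-p)*0.000000] = 2.835494; exercise = 0.000000; V(2,1) = max -> 2.835494
  V(2,2) = exp(-r*dt) * [p*0.000000 + (1-p)*0.000000] = 0.000000; exercise = 0.000000; V(2,2) = max -> 0.000000
  V(1,0) = exp(-r*dt) * [p*16.308314 + (1-p)*2.835494] = 9.262900; exercise = 5.839320; V(1,0) = max -> 9.262900
  V(1,1) = exp(-r*dt) * [p*2.835494 + (1-p)*0.000000] = 1.376877; exercise = 0.000000; V(1,1) = max -> 1.376877
  V(0,0) = exp(-r*dt) * [p*9.262900 + (1-p)*1.376877] = 5.150471; exercise = 0.000000; V(0,0) = max -> 5.150471


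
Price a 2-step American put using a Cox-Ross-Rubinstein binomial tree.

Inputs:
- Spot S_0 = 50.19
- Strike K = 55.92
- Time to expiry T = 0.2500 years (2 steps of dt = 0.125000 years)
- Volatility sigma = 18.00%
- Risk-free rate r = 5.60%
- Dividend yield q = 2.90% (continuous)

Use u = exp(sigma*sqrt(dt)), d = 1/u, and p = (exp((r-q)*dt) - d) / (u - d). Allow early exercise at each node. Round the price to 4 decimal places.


Answer: Price = V(0,0) = 5.7300

Derivation:
dt = T/N = 0.125000
u = exp(sigma*sqrt(dt)) = 1.065708; d = 1/u = 0.938343
p = (exp((r-q)*dt) - d) / (u - d) = 0.510639
Discount per step: exp(-r*dt) = 0.993024
Stock lattice S(k, i) with i counting down-moves:
  k=0: S(0,0) = 50.1900
  k=1: S(1,0) = 53.4879; S(1,1) = 47.0954
  k=2: S(2,0) = 57.0025; S(2,1) = 50.1900; S(2,2) = 44.1917
Terminal payoffs V(N, i) = max(K - S_T, 0):
  V(2,0) = 0.000000; V(2,1) = 5.730000; V(2,2) = 11.728318
Backward induction: V(k, i) = exp(-r*dt) * [p * V(k+1, i) + (1-p) * V(k+1, i+1)]; then take max(V_cont, immediate exercise) for American.
  V(1,0) = exp(-r*dt) * [p*0.000000 + (1-p)*5.730000] = 2.784480; exercise = 2.432102; V(1,0) = max -> 2.784480
  V(1,1) = exp(-r*dt) * [p*5.730000 + (1-p)*11.728318] = 8.604898; exercise = 8.824559; V(1,1) = max -> 8.824559
  V(0,0) = exp(-r*dt) * [p*2.784480 + (1-p)*8.824559] = 5.700219; exercise = 5.730000; V(0,0) = max -> 5.730000


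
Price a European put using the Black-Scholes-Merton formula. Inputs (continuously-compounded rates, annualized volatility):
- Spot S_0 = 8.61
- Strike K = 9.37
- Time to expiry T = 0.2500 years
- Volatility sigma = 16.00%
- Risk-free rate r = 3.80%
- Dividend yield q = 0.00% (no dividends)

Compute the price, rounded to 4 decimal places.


d1 = (ln(S/K) + (r - q + 0.5*sigma^2) * T) / (sigma * sqrt(T)) = -0.89860972
d2 = d1 - sigma * sqrt(T) = -0.97860972
exp(-rT) = 0.99054498; exp(-qT) = 1.00000000
P = K * exp(-rT) * N(-d2) - S_0 * exp(-qT) * N(-d1)
N(-d1) = 0.81556971; N(-d2) = 0.83611357
P = 9.3700 * 0.99054498 * 0.83611357 - 8.6100 * 1.00000000 * 0.81556971 = 0.7383

Answer: Price = 0.7383


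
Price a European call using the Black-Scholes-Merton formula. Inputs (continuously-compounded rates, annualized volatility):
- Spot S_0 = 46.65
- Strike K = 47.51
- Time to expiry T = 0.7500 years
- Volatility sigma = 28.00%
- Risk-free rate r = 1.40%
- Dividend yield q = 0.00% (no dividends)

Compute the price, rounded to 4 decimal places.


d1 = (ln(S/K) + (r - q + 0.5*sigma^2) * T) / (sigma * sqrt(T)) = 0.08921180
d2 = d1 - sigma * sqrt(T) = -0.15327531
exp(-rT) = 0.98955493; exp(-qT) = 1.00000000
C = S_0 * exp(-qT) * N(d1) - K * exp(-rT) * N(d2)
N(d1) = 0.53554321; N(d2) = 0.43909058
C = 46.6500 * 1.00000000 * 0.53554321 - 47.5100 * 0.98955493 * 0.43909058 = 4.3398

Answer: Price = 4.3398


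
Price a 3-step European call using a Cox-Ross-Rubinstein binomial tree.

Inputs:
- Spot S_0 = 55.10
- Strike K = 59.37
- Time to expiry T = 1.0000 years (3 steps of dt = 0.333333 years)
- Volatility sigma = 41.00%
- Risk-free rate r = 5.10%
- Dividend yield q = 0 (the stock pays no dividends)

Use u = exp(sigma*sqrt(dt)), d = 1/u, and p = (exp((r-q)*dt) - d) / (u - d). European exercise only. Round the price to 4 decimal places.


dt = T/N = 0.333333
u = exp(sigma*sqrt(dt)) = 1.267078; d = 1/u = 0.789217
p = (exp((r-q)*dt) - d) / (u - d) = 0.476976
Discount per step: exp(-r*dt) = 0.983144
Stock lattice S(k, i) with i counting down-moves:
  k=0: S(0,0) = 55.1000
  k=1: S(1,0) = 69.8160; S(1,1) = 43.4859
  k=2: S(2,0) = 88.4623; S(2,1) = 55.1000; S(2,2) = 34.3198
  k=3: S(3,0) = 112.0887; S(3,1) = 69.8160; S(3,2) = 43.4859; S(3,3) = 27.0858
Terminal payoffs V(N, i) = max(S_T - K, 0):
  V(3,0) = 52.718703; V(3,1) = 10.446008; V(3,2) = 0.000000; V(3,3) = 0.000000
Backward induction: V(k, i) = exp(-r*dt) * [p * V(k+1, i) + (1-p) * V(k+1, i+1)].
  V(2,0) = exp(-r*dt) * [p*52.718703 + (1-p)*10.446008] = 30.093101
  V(2,1) = exp(-r*dt) * [p*10.446008 + (1-p)*0.000000] = 4.898506
  V(2,2) = exp(-r*dt) * [p*0.000000 + (1-p)*0.000000] = 0.000000
  V(1,0) = exp(-r*dt) * [p*30.093101 + (1-p)*4.898506] = 16.630579
  V(1,1) = exp(-r*dt) * [p*4.898506 + (1-p)*0.000000] = 2.297084
  V(0,0) = exp(-r*dt) * [p*16.630579 + (1-p)*2.297084] = 8.979850

Answer: Price = V(0,0) = 8.9799


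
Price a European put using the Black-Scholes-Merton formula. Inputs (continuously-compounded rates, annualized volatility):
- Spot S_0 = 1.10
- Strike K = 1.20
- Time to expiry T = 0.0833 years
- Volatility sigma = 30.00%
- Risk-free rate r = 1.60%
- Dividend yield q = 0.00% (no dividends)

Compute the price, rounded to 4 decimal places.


d1 = (ln(S/K) + (r - q + 0.5*sigma^2) * T) / (sigma * sqrt(T)) = -0.94623631
d2 = d1 - sigma * sqrt(T) = -1.03282152
exp(-rT) = 0.99866809; exp(-qT) = 1.00000000
P = K * exp(-rT) * N(-d2) - S_0 * exp(-qT) * N(-d1)
N(-d1) = 0.82798596; N(-d2) = 0.84915629
P = 1.2000 * 0.99866809 * 0.84915629 - 1.1000 * 1.00000000 * 0.82798596 = 0.1068

Answer: Price = 0.1068


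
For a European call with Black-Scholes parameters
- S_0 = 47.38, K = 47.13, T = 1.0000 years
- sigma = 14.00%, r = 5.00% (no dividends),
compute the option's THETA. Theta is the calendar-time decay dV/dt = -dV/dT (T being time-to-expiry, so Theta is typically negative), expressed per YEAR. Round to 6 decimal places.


d1 = 0.4649318414; d2 = 0.3249318414
phi(d1) = 0.3580726638; exp(-qT) = 1.0000000000; exp(-rT) = 0.9512294245
Theta = -S*exp(-qT)*phi(d1)*sigma/(2*sqrt(T)) - r*K*exp(-rT)*N(d2) + q*S*exp(-qT)*N(d1)
N(d1) = 0.6790098664; N(d2) = 0.6273836713; sqrt(T) = 1.0000000000
Term 1 = -47.3800 * 1.0000000000 * 0.3580726638 * 0.1400 / (2 * 1.0000000000) = -1.1875837968
Term 2 = -0.0500 * 47.1300 * 0.9512294245 * 0.6273836713 = -1.4063257579
Term 3 = 0 (no dividend yield, q = 0)
Theta = -1.1875837968 + (-1.4063257579) + (0.0000000000) = -2.593910

Answer: Theta = -2.593910


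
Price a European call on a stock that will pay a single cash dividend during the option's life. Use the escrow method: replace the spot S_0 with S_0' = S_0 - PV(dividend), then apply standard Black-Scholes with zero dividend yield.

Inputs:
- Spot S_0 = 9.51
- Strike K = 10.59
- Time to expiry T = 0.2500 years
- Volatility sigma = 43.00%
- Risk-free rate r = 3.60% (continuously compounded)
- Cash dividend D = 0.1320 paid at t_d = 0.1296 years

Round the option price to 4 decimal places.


PV(D) = D * exp(-r * t_d) = 0.1320 * 0.99534527 = 0.13138558
S_0' = S_0 - PV(D) = 9.5100 - 0.13138558 = 9.37861442
d1 = (ln(S_0'/K) + (r + sigma^2/2)*T) / (sigma*sqrt(T)) = -0.41565406
d2 = d1 - sigma*sqrt(T) = -0.63065406
exp(-rT) = 0.99104038
N(d1) = 0.33883158; N(d2) = 0.26413337
C = S_0' * N(d1) - K * exp(-rT) * N(d2) = 9.37861442 * 0.33883158 - 10.5900 * 0.99104038 * 0.26413337 = 0.4057

Answer: Price = 0.4057


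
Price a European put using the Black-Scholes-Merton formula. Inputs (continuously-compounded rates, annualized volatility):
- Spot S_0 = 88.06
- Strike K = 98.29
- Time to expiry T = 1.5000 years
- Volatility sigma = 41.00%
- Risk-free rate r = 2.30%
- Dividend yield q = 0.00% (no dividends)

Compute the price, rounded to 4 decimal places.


d1 = (ln(S/K) + (r - q + 0.5*sigma^2) * T) / (sigma * sqrt(T)) = 0.10090923
d2 = d1 - sigma * sqrt(T) = -0.40123616
exp(-rT) = 0.96608834; exp(-qT) = 1.00000000
P = K * exp(-rT) * N(-d2) - S_0 * exp(-qT) * N(-d1)
N(-d1) = 0.45981126; N(-d2) = 0.65587687
P = 98.2900 * 0.96608834 * 0.65587687 - 88.0600 * 1.00000000 * 0.45981126 = 21.7890

Answer: Price = 21.7890


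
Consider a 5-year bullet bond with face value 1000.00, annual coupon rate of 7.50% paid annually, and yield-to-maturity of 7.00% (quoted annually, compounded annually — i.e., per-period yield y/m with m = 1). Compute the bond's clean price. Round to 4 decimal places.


Answer: Price = 1020.5010

Derivation:
Coupon per period c = face * coupon_rate / m = 75.000000
Periods per year m = 1; per-period yield y/m = 0.070000
Number of cashflows N = 5
Cashflows (t years, CF_t, discount factor 1/(1+y/m)^(m*t), PV):
  t = 1.0000: CF_t = 75.000000, DF = 0.934579, PV = 70.093458
  t = 2.0000: CF_t = 75.000000, DF = 0.873439, PV = 65.507905
  t = 3.0000: CF_t = 75.000000, DF = 0.816298, PV = 61.222341
  t = 4.0000: CF_t = 75.000000, DF = 0.762895, PV = 57.217141
  t = 5.0000: CF_t = 1075.000000, DF = 0.712986, PV = 766.460143
Price P = sum_t PV_t = 1020.500987


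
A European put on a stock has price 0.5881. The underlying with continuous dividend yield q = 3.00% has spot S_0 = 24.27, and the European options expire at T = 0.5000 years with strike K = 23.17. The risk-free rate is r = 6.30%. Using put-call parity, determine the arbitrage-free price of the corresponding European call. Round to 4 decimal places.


Answer: Call price = 2.0452

Derivation:
Put-call parity: C - P = S_0 * exp(-qT) - K * exp(-rT).
S_0 * exp(-qT) = 24.2700 * 0.98511194 = 23.90866677
K * exp(-rT) = 23.1700 * 0.96899096 = 22.45152046
C = P + S*exp(-qT) - K*exp(-rT)
C = 0.5881 + 23.90866677 - 22.45152046 = 2.0452


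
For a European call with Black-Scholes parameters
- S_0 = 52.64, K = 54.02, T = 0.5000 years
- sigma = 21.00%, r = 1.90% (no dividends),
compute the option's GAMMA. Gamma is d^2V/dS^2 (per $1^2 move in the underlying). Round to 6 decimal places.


d1 = -0.0360493903; d2 = -0.1845418143
phi(d1) = 0.3986831402; exp(-qT) = 1.0000000000; exp(-rT) = 0.9905449824
Gamma = exp(-qT) * phi(d1) / (S * sigma * sqrt(T)) = 1.0000000000 * 0.3986831402 / (52.6400 * 0.2100 * 0.7071067812) = 0.051004

Answer: Gamma = 0.051004


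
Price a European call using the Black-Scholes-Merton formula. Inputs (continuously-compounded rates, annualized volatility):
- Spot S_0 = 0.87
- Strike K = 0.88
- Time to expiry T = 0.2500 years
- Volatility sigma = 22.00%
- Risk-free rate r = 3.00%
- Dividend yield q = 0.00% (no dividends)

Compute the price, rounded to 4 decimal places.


d1 = (ln(S/K) + (r - q + 0.5*sigma^2) * T) / (sigma * sqrt(T)) = 0.01928458
d2 = d1 - sigma * sqrt(T) = -0.09071542
exp(-rT) = 0.99252805; exp(-qT) = 1.00000000
C = S_0 * exp(-qT) * N(d1) - K * exp(-rT) * N(d2)
N(d1) = 0.50769296; N(d2) = 0.46385936
C = 0.8700 * 1.00000000 * 0.50769296 - 0.8800 * 0.99252805 * 0.46385936 = 0.0365

Answer: Price = 0.0365


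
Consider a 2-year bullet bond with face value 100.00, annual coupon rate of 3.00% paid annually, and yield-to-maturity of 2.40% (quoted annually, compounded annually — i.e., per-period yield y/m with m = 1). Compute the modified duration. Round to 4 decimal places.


Answer: Modified duration = 1.9248

Derivation:
Coupon per period c = face * coupon_rate / m = 3.000000
Periods per year m = 1; per-period yield y/m = 0.024000
Number of cashflows N = 2
Cashflows (t years, CF_t, discount factor 1/(1+y/m)^(m*t), PV):
  t = 1.0000: CF_t = 3.000000, DF = 0.976562, PV = 2.929688
  t = 2.0000: CF_t = 103.000000, DF = 0.953674, PV = 98.228455
Price P = sum_t PV_t = 101.158142
First compute Macaulay numerator sum_t t * PV_t:
  t * PV_t at t = 1.0000: 2.929688
  t * PV_t at t = 2.0000: 196.456909
Macaulay duration D = 199.386597 / 101.158142 = 1.971039
Modified duration = D / (1 + y/m) = 1.971039 / (1 + 0.024000) = 1.924842


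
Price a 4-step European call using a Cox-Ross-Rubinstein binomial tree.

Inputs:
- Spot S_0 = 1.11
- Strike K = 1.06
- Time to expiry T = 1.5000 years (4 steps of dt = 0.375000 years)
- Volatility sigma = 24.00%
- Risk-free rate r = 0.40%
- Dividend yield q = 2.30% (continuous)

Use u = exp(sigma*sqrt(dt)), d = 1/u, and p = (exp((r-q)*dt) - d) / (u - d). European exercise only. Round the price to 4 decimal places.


dt = T/N = 0.375000
u = exp(sigma*sqrt(dt)) = 1.158319; d = 1/u = 0.863320
p = (exp((r-q)*dt) - d) / (u - d) = 0.439257
Discount per step: exp(-r*dt) = 0.998501
Stock lattice S(k, i) with i counting down-moves:
  k=0: S(0,0) = 1.1100
  k=1: S(1,0) = 1.2857; S(1,1) = 0.9583
  k=2: S(2,0) = 1.4893; S(2,1) = 1.1100; S(2,2) = 0.8273
  k=3: S(3,0) = 1.7251; S(3,1) = 1.2857; S(3,2) = 0.9583; S(3,3) = 0.7142
  k=4: S(4,0) = 1.9982; S(4,1) = 1.4893; S(4,2) = 1.1100; S(4,3) = 0.8273; S(4,4) = 0.6166
Terminal payoffs V(N, i) = max(S_T - K, 0):
  V(4,0) = 0.938182; V(4,1) = 0.429289; V(4,2) = 0.050000; V(4,3) = 0.000000; V(4,4) = 0.000000
Backward induction: V(k, i) = exp(-r*dt) * [p * V(k+1, i) + (1-p) * V(k+1, i+1)].
  V(3,0) = exp(-r*dt) * [p*0.938182 + (1-p)*0.429289] = 0.651845
  V(3,1) = exp(-r*dt) * [p*0.429289 + (1-p)*0.050000] = 0.216281
  V(3,2) = exp(-r*dt) * [p*0.050000 + (1-p)*0.000000] = 0.021930
  V(3,3) = exp(-r*dt) * [p*0.000000 + (1-p)*0.000000] = 0.000000
  V(2,0) = exp(-r*dt) * [p*0.651845 + (1-p)*0.216281] = 0.406994
  V(2,1) = exp(-r*dt) * [p*0.216281 + (1-p)*0.021930] = 0.107139
  V(2,2) = exp(-r*dt) * [p*0.021930 + (1-p)*0.000000] = 0.009618
  V(1,0) = exp(-r*dt) * [p*0.406994 + (1-p)*0.107139] = 0.238494
  V(1,1) = exp(-r*dt) * [p*0.107139 + (1-p)*0.009618] = 0.052376
  V(0,0) = exp(-r*dt) * [p*0.238494 + (1-p)*0.052376] = 0.133929

Answer: Price = V(0,0) = 0.1339


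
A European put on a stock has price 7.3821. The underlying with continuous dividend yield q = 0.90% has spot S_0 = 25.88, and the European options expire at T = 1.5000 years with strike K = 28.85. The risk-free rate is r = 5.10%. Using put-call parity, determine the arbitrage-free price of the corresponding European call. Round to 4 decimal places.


Answer: Call price = 6.1898

Derivation:
Put-call parity: C - P = S_0 * exp(-qT) - K * exp(-rT).
S_0 * exp(-qT) = 25.8800 * 0.98659072 = 25.53296774
K * exp(-rT) = 28.8500 * 0.92635291 = 26.72528158
C = P + S*exp(-qT) - K*exp(-rT)
C = 7.3821 + 25.53296774 - 26.72528158 = 6.1898


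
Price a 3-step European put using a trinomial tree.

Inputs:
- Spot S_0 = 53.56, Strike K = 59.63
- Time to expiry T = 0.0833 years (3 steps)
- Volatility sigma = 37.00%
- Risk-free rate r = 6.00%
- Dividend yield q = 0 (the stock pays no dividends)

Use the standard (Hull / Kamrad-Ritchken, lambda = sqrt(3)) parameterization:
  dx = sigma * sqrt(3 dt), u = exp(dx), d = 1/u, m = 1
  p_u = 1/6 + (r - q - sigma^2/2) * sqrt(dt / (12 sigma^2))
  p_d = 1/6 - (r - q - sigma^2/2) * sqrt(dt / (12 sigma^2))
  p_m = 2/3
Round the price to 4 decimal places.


dt = T/N = 0.027767; dx = sigma*sqrt(3*dt) = 0.106788
u = exp(dx) = 1.112699; d = 1/u = 0.898716
p_u = 0.165568, p_m = 0.666667, p_d = 0.167765
Discount per step: exp(-r*dt) = 0.998335
Stock lattice S(k, j) with j the centered position index:
  k=0: S(0,+0) = 53.5600
  k=1: S(1,-1) = 48.1352; S(1,+0) = 53.5600; S(1,+1) = 59.5961
  k=2: S(2,-2) = 43.2599; S(2,-1) = 48.1352; S(2,+0) = 53.5600; S(2,+1) = 59.5961; S(2,+2) = 66.3126
  k=3: S(3,-3) = 38.8783; S(3,-2) = 43.2599; S(3,-1) = 48.1352; S(3,+0) = 53.5600; S(3,+1) = 59.5961; S(3,+2) = 66.3126; S(3,+3) = 73.7859
Terminal payoffs V(N, j) = max(K - S_T, 0):
  V(3,-3) = 20.751663; V(3,-2) = 16.370120; V(3,-1) = 11.494782; V(3,+0) = 6.070000; V(3,+1) = 0.033851; V(3,+2) = 0.000000; V(3,+3) = 0.000000
Backward induction: V(k, j) = exp(-r*dt) * [p_u * V(k+1, j+1) + p_m * V(k+1, j) + p_d * V(k+1, j-1)]
  V(2,-2) = exp(-r*dt) * [p_u*11.494782 + p_m*16.370120 + p_d*20.751663] = 16.270860
  V(2,-1) = exp(-r*dt) * [p_u*6.070000 + p_m*11.494782 + p_d*16.370120] = 11.395523
  V(2,+0) = exp(-r*dt) * [p_u*0.033851 + p_m*6.070000 + p_d*11.494782] = 5.970741
  V(2,+1) = exp(-r*dt) * [p_u*0.000000 + p_m*0.033851 + p_d*6.070000] = 1.039170
  V(2,+2) = exp(-r*dt) * [p_u*0.000000 + p_m*0.000000 + p_d*0.033851] = 0.005670
  V(1,-1) = exp(-r*dt) * [p_u*5.970741 + p_m*11.395523 + p_d*16.270860] = 11.296429
  V(1,+0) = exp(-r*dt) * [p_u*1.039170 + p_m*5.970741 + p_d*11.395523] = 6.054225
  V(1,+1) = exp(-r*dt) * [p_u*0.005670 + p_m*1.039170 + p_d*5.970741] = 1.692579
  V(0,+0) = exp(-r*dt) * [p_u*1.692579 + p_m*6.054225 + p_d*11.296429] = 6.201195

Answer: Price = V(0,0) = 6.2012


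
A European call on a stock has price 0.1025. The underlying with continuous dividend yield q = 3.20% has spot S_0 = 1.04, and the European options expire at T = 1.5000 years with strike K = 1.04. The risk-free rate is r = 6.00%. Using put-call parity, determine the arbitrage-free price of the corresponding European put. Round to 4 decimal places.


Answer: Put price = 0.0617

Derivation:
Put-call parity: C - P = S_0 * exp(-qT) - K * exp(-rT).
S_0 * exp(-qT) = 1.0400 * 0.95313379 = 0.99125914
K * exp(-rT) = 1.0400 * 0.91393119 = 0.95048843
P = C - S*exp(-qT) + K*exp(-rT)
P = 0.1025 - 0.99125914 + 0.95048843 = 0.0617


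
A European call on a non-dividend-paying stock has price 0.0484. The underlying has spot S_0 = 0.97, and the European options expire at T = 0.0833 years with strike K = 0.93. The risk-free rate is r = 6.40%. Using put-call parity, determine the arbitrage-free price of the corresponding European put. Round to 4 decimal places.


Put-call parity: C - P = S_0 * exp(-qT) - K * exp(-rT).
S_0 * exp(-qT) = 0.9700 * 1.00000000 = 0.97000000
K * exp(-rT) = 0.9300 * 0.99468299 = 0.92505518
P = C - S*exp(-qT) + K*exp(-rT)
P = 0.0484 - 0.97000000 + 0.92505518 = 0.0035

Answer: Put price = 0.0035


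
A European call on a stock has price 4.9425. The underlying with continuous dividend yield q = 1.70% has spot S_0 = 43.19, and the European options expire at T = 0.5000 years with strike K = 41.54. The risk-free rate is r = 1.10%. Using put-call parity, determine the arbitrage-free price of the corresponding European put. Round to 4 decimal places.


Put-call parity: C - P = S_0 * exp(-qT) - K * exp(-rT).
S_0 * exp(-qT) = 43.1900 * 0.99153602 = 42.82444083
K * exp(-rT) = 41.5400 * 0.99451510 = 41.31215714
P = C - S*exp(-qT) + K*exp(-rT)
P = 4.9425 - 42.82444083 + 41.31215714 = 3.4302

Answer: Put price = 3.4302


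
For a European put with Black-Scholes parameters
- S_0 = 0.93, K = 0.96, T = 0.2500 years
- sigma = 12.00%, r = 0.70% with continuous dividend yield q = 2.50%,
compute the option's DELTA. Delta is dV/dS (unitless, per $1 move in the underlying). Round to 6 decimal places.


d1 = -0.5741449719; d2 = -0.6341449719
phi(d1) = 0.3383211260; exp(-qT) = 0.9937694906; exp(-rT) = 0.9982515304
N(-d1) = 0.7170651485
Delta = -exp(-qT) * N(-d1) = -0.9937694906 * 0.7170651485 = -0.712597

Answer: Delta = -0.712597


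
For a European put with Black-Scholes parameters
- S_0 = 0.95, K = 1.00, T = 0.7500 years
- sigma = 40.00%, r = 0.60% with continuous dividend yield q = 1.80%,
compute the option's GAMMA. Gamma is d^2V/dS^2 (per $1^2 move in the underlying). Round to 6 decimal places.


Answer: Gamma = 1.196004

Derivation:
d1 = -0.0008466680; d2 = -0.3472568295
phi(d1) = 0.3989421374; exp(-qT) = 0.9865907163; exp(-rT) = 0.9955101098
Gamma = exp(-qT) * phi(d1) / (S * sigma * sqrt(T)) = 0.9865907163 * 0.3989421374 / (0.9500 * 0.4000 * 0.8660254038) = 1.196004


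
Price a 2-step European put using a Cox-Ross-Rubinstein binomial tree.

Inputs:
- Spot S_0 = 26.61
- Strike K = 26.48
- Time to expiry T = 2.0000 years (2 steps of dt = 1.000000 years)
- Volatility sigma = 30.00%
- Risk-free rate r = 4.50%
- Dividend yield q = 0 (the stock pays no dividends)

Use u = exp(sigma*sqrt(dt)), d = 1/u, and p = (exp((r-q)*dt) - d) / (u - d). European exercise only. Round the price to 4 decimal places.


dt = T/N = 1.000000
u = exp(sigma*sqrt(dt)) = 1.349859; d = 1/u = 0.740818
p = (exp((r-q)*dt) - d) / (u - d) = 0.501132
Discount per step: exp(-r*dt) = 0.955997
Stock lattice S(k, i) with i counting down-moves:
  k=0: S(0,0) = 26.6100
  k=1: S(1,0) = 35.9197; S(1,1) = 19.7132
  k=2: S(2,0) = 48.4866; S(2,1) = 26.6100; S(2,2) = 14.6039
Terminal payoffs V(N, i) = max(K - S_T, 0):
  V(2,0) = 0.000000; V(2,1) = 0.000000; V(2,2) = 11.876122
Backward induction: V(k, i) = exp(-r*dt) * [p * V(k+1, i) + (1-p) * V(k+1, i+1)].
  V(1,0) = exp(-r*dt) * [p*0.000000 + (1-p)*0.000000] = 0.000000
  V(1,1) = exp(-r*dt) * [p*0.000000 + (1-p)*11.876122] = 5.663921
  V(0,0) = exp(-r*dt) * [p*0.000000 + (1-p)*5.663921] = 2.701218

Answer: Price = V(0,0) = 2.7012
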